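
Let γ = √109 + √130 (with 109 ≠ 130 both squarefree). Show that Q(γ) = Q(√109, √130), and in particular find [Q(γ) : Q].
[Q(γ) : Q] = 4 (equivalently, Q(γ) = Q(√109, √130))

Obviously Q(γ) ⊆ Q(√109, √130), and [Q(√109, √130):Q] = 4 (since 109, 130 are distinct squarefree integers > 1 with 14170 not a perfect square). To show equality we compute the minimal polynomial of γ. From γ = √109 + √130: γ^2 = 109 + 2√(14170) + 130 = 239 + 2√(14170), so γ^2 - 239 = 2√(14170); squaring, (γ^2 - 239)^2 = 4·14170, i.e. γ^4 - 478γ^2 + 57121 - 56680 = 0, i.e. γ^4 - 478γ^2 + 441 = 0. So γ is a root of x^4 - 478x^2 + 441. This polynomial is irreducible over Q: it has no rational root (each ±√109 ± √130 is irrational), and any factorization into two quadratics over Q would force √(14170) ∈ Q (pairing opposite roots) or √109, √130 ∈ Q (other pairings), all impossible. Hence [Q(γ):Q] = 4 = [Q(√109, √130):Q], so Q(γ) = Q(√109, √130).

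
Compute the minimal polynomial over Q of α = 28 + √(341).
m_α(x) = x^2 - 56x + 443

From α - 28 = √(341), squaring gives (α - 28)^2 = 341, i.e. α^2 - 56α + 784 = 341, so α^2 - 56α + 443 = 0. The discriminant of x^2 - 56x + 443 is (-56)^2 - 4·(443) = 3136 - 1772 = 1364, and 4·(341) is not a perfect square in Q since 341 is squarefree and ≠ 1. Hence x^2 - 56x + 443 is irreducible over Q and is the minimal polynomial of α.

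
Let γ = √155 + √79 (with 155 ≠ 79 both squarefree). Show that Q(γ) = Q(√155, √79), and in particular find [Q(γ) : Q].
[Q(γ) : Q] = 4 (equivalently, Q(γ) = Q(√155, √79))

Obviously Q(γ) ⊆ Q(√155, √79), and [Q(√155, √79):Q] = 4 (since 155, 79 are distinct squarefree integers > 1 with 12245 not a perfect square). To show equality we compute the minimal polynomial of γ. From γ = √155 + √79: γ^2 = 155 + 2√(12245) + 79 = 234 + 2√(12245), so γ^2 - 234 = 2√(12245); squaring, (γ^2 - 234)^2 = 4·12245, i.e. γ^4 - 468γ^2 + 54756 - 48980 = 0, i.e. γ^4 - 468γ^2 + 5776 = 0. So γ is a root of x^4 - 468x^2 + 5776. This polynomial is irreducible over Q: it has no rational root (each ±√155 ± √79 is irrational), and any factorization into two quadratics over Q would force √(12245) ∈ Q (pairing opposite roots) or √155, √79 ∈ Q (other pairings), all impossible. Hence [Q(γ):Q] = 4 = [Q(√155, √79):Q], so Q(γ) = Q(√155, √79).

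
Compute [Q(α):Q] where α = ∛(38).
[Q(α):Q] = 3

The minimal polynomial of α is x^3 - 38, irreducible over Q since 38 is not a perfect cube (so x^3 - 38 has no rational root). Hence [Q(α):Q] = deg(m_α) = 3.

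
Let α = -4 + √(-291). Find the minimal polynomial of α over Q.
m_α(x) = x^2 + 8x + 307

From α + 4 = √(-291), squaring gives (α + 4)^2 = -291, i.e. α^2 + 8α + 16 = -291, so α^2 + 8α + 307 = 0. The discriminant of x^2 + 8x + 307 is (8)^2 - 4·(307) = 64 - 1228 = -1164, and 4·(-291) is not a perfect square in Q since -291 is squarefree and ≠ 1. Hence x^2 + 8x + 307 is irreducible over Q and is the minimal polynomial of α.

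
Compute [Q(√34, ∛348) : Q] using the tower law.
[Q(√34, ∛348) : Q] = 6

Let L = Q(√34, ∛348). Since Q(√34) ⊂ L and [Q(√34):Q] = 2, the tower law gives 2 | [L:Q]. Likewise Q(∛348) ⊂ L with [Q(∛348):Q] = 3 (because 348 is not a perfect cube), so 3 | [L:Q]. As gcd(2,3) = 1, [L:Q] is divisible by 6. Conversely L is generated over Q by √34 and ∛348, so [L:Q] ≤ 2·3 = 6. Therefore [Q(√34, ∛348) : Q] = 6.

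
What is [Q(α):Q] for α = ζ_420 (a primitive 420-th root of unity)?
[Q(α):Q] = 96

The minimal polynomial of ζ_420 over Q is the 420-th cyclotomic polynomial Φ_420(x), which is irreducible over Q and has degree φ(420) = 96. Hence [Q(α):Q] = φ(420) = 96.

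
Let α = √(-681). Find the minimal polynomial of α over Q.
m_α(x) = x^2 + 681

α satisfies α^2 + 681 = 0, so x^2 + 681 annihilates α. Since d = -681 is squarefree and ≠ 1, it is not a perfect square in Q, so x^2 + 681 has no rational root and is therefore irreducible over Q (a degree-2 polynomial over a field is irreducible iff it has no root). Hence m_α(x) = x^2 + 681.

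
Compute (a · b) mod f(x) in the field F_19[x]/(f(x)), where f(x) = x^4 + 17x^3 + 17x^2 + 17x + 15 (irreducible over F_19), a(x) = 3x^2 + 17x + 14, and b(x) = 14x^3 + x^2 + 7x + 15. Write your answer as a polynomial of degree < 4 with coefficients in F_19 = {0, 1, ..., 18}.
a · b ≡ 18x^3 + 12x + 9 (mod f(x))

Multiply in F_19[x]: a(x)·b(x) = (3x^2 + 17x + 14)·(14x^3 + x^2 + 7x + 15) = 4x^5 + 13x^4 + 6x^3 + 7x^2 + 11x + 1. This has degree ≥ 4, so divide by f(x) over F_19: 4x^5 + 13x^4 + 6x^3 + 7x^2 + 11x + 1 = (4x + 2)·(x^4 + 17x^3 + 17x^2 + 17x + 15) + (18x^3 + 12x + 9). Hence a·b ≡ 18x^3 + 12x + 9 (mod f). (F_19[x]/(f) is a field with 19^4 = 130321 elements since f is irreducible of degree 4.)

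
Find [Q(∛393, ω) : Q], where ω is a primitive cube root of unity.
[Q(∛393, ω) : Q] = 6

[Q(∛393):Q] = 3 (min poly x^3 - 393, irreducible since 393 is not a perfect cube). [Q(ω):Q] = 2 (min poly x^2 + x + 1). Since Q(∛393) ⊂ R and ω ∉ R, we have ω ∉ Q(∛393), so x^2 + x + 1 remains irreducible over Q(∛393) and [Q(∛393, ω) : Q(∛393)] = 2. By the tower law, [Q(∛393, ω) : Q] = 3 · 2 = 6. (In fact Q(∛393, ω) is the splitting field of x^3 - 393 over Q.)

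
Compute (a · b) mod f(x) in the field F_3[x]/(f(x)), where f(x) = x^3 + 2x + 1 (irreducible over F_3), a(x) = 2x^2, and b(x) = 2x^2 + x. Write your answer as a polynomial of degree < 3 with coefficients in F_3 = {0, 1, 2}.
a · b ≡ x^2 + x + 1 (mod f(x))

Multiply in F_3[x]: a(x)·b(x) = (2x^2)·(2x^2 + x) = x^4 + 2x^3. This has degree ≥ 3, so divide by f(x) over F_3: x^4 + 2x^3 = (x + 2)·(x^3 + 2x + 1) + (x^2 + x + 1). Hence a·b ≡ x^2 + x + 1 (mod f). (F_3[x]/(f) is a field with 3^3 = 27 elements since f is irreducible of degree 3.)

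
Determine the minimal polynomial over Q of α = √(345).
m_α(x) = x^2 - 345

α satisfies α^2 - 345 = 0, so x^2 - 345 annihilates α. Since d = 345 is squarefree and ≠ 1, it is not a perfect square in Q, so x^2 - 345 has no rational root and is therefore irreducible over Q (a degree-2 polynomial over a field is irreducible iff it has no root). Hence m_α(x) = x^2 - 345.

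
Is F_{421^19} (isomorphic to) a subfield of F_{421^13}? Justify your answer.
No: F_{421^19} is not a subfield of F_{421^13}

F_{p^m} embeds in F_{p^n} iff m | n. Here 19 ∤ 13 (since 13 = 0·19 + 13 with remainder 13 ≠ 0), so F_{421^19} is not a subfield of F_{421^13}. Equivalently: if it were, the tower law would give 19 = [F_{421^19}:F_421] dividing [F_{421^13}:F_421] = 13, contradiction.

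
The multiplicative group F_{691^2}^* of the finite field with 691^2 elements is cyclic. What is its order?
|F_{691^2}^*| = 477480

F_{691^2} has 691^2 = 477481 elements; its multiplicative group consists of all nonzero elements, so |F_{691^2}^*| = 477481 - 1 = 477480. (It is cyclic since any finite subgroup of the multiplicative group of a field is cyclic.)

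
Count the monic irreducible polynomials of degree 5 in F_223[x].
There are 110294615424 monic irreducible polynomials of degree 5 over F_223

Each element of F_{223^5} that lies in no proper subfield is a root of exactly one monic irreducible of degree 5 over F_223, and each such polynomial has 5 distinct roots in F_{223^5}. By Möbius inversion the count is N_223(5) = (1/5) Σ_{d|5} μ(5/d) · 223^d = (1/5)(μ(5)·223^1 + μ(1)·223^5) = 551473077120/5 = 110294615424.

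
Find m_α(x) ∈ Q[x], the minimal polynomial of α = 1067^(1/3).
m_α(x) = x^3 - 1067

α satisfies α^3 = 1067, so x^3 - 1067 annihilates α. By the rational root test, a rational root p/q (in lowest terms) of x^3 - 1067 would satisfy p^3 = 1067 q^3, forcing q = 1 and p^3 = 1067; but 1067 is not a perfect cube, contradiction. A monic cubic over Q with no rational root is irreducible (any nontrivial factorization would include a linear factor). Hence x^3 - 1067 is the minimal polynomial of α, and in particular [Q(α):Q] = 3.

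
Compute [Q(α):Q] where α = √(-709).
[Q(α):Q] = 2

[Q(α):Q] equals the degree of the minimal polynomial of α. Here α^2 = -709 and x^2 + 709 is irreducible (d = -709 is squarefree, ≠ 1, hence not a square), so deg(m_α) = 2. Thus [Q(α):Q] = 2.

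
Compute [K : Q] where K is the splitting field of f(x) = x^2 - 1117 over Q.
[K : Q] = 2

f(x) = x^2 - 1117 factors as (x - √1117)(x + √1117). The splitting field is K = Q(√1117). Since 1117 is squarefree and > 1, it is not a perfect square, so x^2 - 1117 is irreducible over Q and [Q(√1117) : Q] = 2. Hence [K : Q] = 2.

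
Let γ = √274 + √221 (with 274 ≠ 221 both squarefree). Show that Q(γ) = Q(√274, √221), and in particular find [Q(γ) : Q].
[Q(γ) : Q] = 4 (equivalently, Q(γ) = Q(√274, √221))

Obviously Q(γ) ⊆ Q(√274, √221), and [Q(√274, √221):Q] = 4 (since 274, 221 are distinct squarefree integers > 1 with 60554 not a perfect square). To show equality we compute the minimal polynomial of γ. From γ = √274 + √221: γ^2 = 274 + 2√(60554) + 221 = 495 + 2√(60554), so γ^2 - 495 = 2√(60554); squaring, (γ^2 - 495)^2 = 4·60554, i.e. γ^4 - 990γ^2 + 245025 - 242216 = 0, i.e. γ^4 - 990γ^2 + 2809 = 0. So γ is a root of x^4 - 990x^2 + 2809. This polynomial is irreducible over Q: it has no rational root (each ±√274 ± √221 is irrational), and any factorization into two quadratics over Q would force √(60554) ∈ Q (pairing opposite roots) or √274, √221 ∈ Q (other pairings), all impossible. Hence [Q(γ):Q] = 4 = [Q(√274, √221):Q], so Q(γ) = Q(√274, √221).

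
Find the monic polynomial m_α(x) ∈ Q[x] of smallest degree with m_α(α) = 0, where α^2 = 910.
m_α(x) = x^2 - 910

α satisfies α^2 - 910 = 0, so x^2 - 910 annihilates α. Since d = 910 is squarefree and ≠ 1, it is not a perfect square in Q, so x^2 - 910 has no rational root and is therefore irreducible over Q (a degree-2 polynomial over a field is irreducible iff it has no root). Hence m_α(x) = x^2 - 910.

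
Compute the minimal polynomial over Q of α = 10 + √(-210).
m_α(x) = x^2 - 20x + 310

From α - 10 = √(-210), squaring gives (α - 10)^2 = -210, i.e. α^2 - 20α + 100 = -210, so α^2 - 20α + 310 = 0. The discriminant of x^2 - 20x + 310 is (-20)^2 - 4·(310) = 400 - 1240 = -840, and 4·(-210) is not a perfect square in Q since -210 is squarefree and ≠ 1. Hence x^2 - 20x + 310 is irreducible over Q and is the minimal polynomial of α.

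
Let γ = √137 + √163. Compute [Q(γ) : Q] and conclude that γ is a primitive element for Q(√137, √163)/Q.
[Q(γ) : Q] = 4 (equivalently, Q(γ) = Q(√137, √163))

Obviously Q(γ) ⊆ Q(√137, √163), and [Q(√137, √163):Q] = 4 (since 137, 163 are distinct squarefree integers > 1 with 22331 not a perfect square). To show equality we compute the minimal polynomial of γ. From γ = √137 + √163: γ^2 = 137 + 2√(22331) + 163 = 300 + 2√(22331), so γ^2 - 300 = 2√(22331); squaring, (γ^2 - 300)^2 = 4·22331, i.e. γ^4 - 600γ^2 + 90000 - 89324 = 0, i.e. γ^4 - 600γ^2 + 676 = 0. So γ is a root of x^4 - 600x^2 + 676. This polynomial is irreducible over Q: it has no rational root (each ±√137 ± √163 is irrational), and any factorization into two quadratics over Q would force √(22331) ∈ Q (pairing opposite roots) or √137, √163 ∈ Q (other pairings), all impossible. Hence [Q(γ):Q] = 4 = [Q(√137, √163):Q], so Q(γ) = Q(√137, √163).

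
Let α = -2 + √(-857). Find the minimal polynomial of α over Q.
m_α(x) = x^2 + 4x + 861

From α + 2 = √(-857), squaring gives (α + 2)^2 = -857, i.e. α^2 + 4α + 4 = -857, so α^2 + 4α + 861 = 0. The discriminant of x^2 + 4x + 861 is (4)^2 - 4·(861) = 16 - 3444 = -3428, and 4·(-857) is not a perfect square in Q since -857 is squarefree and ≠ 1. Hence x^2 + 4x + 861 is irreducible over Q and is the minimal polynomial of α.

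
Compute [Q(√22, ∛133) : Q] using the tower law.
[Q(√22, ∛133) : Q] = 6

Let L = Q(√22, ∛133). Since Q(√22) ⊂ L and [Q(√22):Q] = 2, the tower law gives 2 | [L:Q]. Likewise Q(∛133) ⊂ L with [Q(∛133):Q] = 3 (because 133 is not a perfect cube), so 3 | [L:Q]. As gcd(2,3) = 1, [L:Q] is divisible by 6. Conversely L is generated over Q by √22 and ∛133, so [L:Q] ≤ 2·3 = 6. Therefore [Q(√22, ∛133) : Q] = 6.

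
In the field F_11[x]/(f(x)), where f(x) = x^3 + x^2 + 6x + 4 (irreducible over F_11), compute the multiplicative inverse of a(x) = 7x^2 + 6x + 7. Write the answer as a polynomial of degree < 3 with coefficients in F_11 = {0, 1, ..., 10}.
a(x)^(-1) ≡ 3x^2 + 5x + 9 (mod f(x))

Since f is irreducible over F_11, F_11[x]/(f) is a field and a(x) ≠ 0 has an inverse. Apply the extended Euclidean algorithm to f(x) and a(x) in F_11[x]: f(x) = (8x + 9)·a(x) + (6x + 7);  a(x) = (3x + 3)·(6x + 7) + (8). The last nonzero remainder is the constant 8 = gcd(f, a) in F_11. Back-substituting through the division chain expresses 8 = s(x)·a(x) + t(x)·f(x) with s(x) ≡ 2x^2 + 7x + 6 (mod f), so (2x^2 + 7x + 6)·a(x) ≡ 8 (mod f). Multiplying by 8^(-1) ≡ 7 in F_11 gives a(x)^(-1) ≡ 7·(2x^2 + 7x + 6) ≡ 3x^2 + 5x + 9 (mod f). Check: (7x^2 + 6x + 7)·(3x^2 + 5x + 9) = 10x^4 + 9x^3 + 4x^2 + x + 8 ≡ 1 (mod x^3 + x^2 + 6x + 4).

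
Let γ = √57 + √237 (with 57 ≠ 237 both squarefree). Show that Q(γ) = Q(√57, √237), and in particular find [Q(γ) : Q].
[Q(γ) : Q] = 4 (equivalently, Q(γ) = Q(√57, √237))

Obviously Q(γ) ⊆ Q(√57, √237), and [Q(√57, √237):Q] = 4 (since 57, 237 are distinct squarefree integers > 1 with 13509 not a perfect square). To show equality we compute the minimal polynomial of γ. From γ = √57 + √237: γ^2 = 57 + 2√(13509) + 237 = 294 + 2√(13509), so γ^2 - 294 = 2√(13509); squaring, (γ^2 - 294)^2 = 4·13509, i.e. γ^4 - 588γ^2 + 86436 - 54036 = 0, i.e. γ^4 - 588γ^2 + 32400 = 0. So γ is a root of x^4 - 588x^2 + 32400. This polynomial is irreducible over Q: it has no rational root (each ±√57 ± √237 is irrational), and any factorization into two quadratics over Q would force √(13509) ∈ Q (pairing opposite roots) or √57, √237 ∈ Q (other pairings), all impossible. Hence [Q(γ):Q] = 4 = [Q(√57, √237):Q], so Q(γ) = Q(√57, √237).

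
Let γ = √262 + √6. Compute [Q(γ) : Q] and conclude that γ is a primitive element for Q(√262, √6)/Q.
[Q(γ) : Q] = 4 (equivalently, Q(γ) = Q(√262, √6))

Obviously Q(γ) ⊆ Q(√262, √6), and [Q(√262, √6):Q] = 4 (since 262, 6 are distinct squarefree integers > 1 with 1572 not a perfect square). To show equality we compute the minimal polynomial of γ. From γ = √262 + √6: γ^2 = 262 + 2√(1572) + 6 = 268 + 2√(1572), so γ^2 - 268 = 2√(1572); squaring, (γ^2 - 268)^2 = 4·1572, i.e. γ^4 - 536γ^2 + 71824 - 6288 = 0, i.e. γ^4 - 536γ^2 + 65536 = 0. So γ is a root of x^4 - 536x^2 + 65536. This polynomial is irreducible over Q: it has no rational root (each ±√262 ± √6 is irrational), and any factorization into two quadratics over Q would force √(1572) ∈ Q (pairing opposite roots) or √262, √6 ∈ Q (other pairings), all impossible. Hence [Q(γ):Q] = 4 = [Q(√262, √6):Q], so Q(γ) = Q(√262, √6).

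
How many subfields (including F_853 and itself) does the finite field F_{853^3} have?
F_{853^3} has 2 subfields

The subfields of F_{p^n} are exactly the fields F_{p^d} for d | n (each is the fixed field of the unique index-d subgroup of Gal(F_{p^n}/F_p) ≅ Z/nZ). The divisors of n = 3 are {1, 3}, giving 2 subfields: F_{853^1}, F_{853^3}.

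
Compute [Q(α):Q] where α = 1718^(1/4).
[Q(α):Q] = 4

α is a root of x^4 - 1718. By Eisenstein's criterion at the prime p = 2 (which divides the constant term 1718 but p^2 = 4 does not, since 1718 is squarefree), x^4 - 1718 is irreducible over Q. Hence [Q(α):Q] = 4.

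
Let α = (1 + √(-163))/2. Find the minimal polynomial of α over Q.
m_α(x) = x^2 - x + 41

From 2α - 1 = √(-163), squaring gives (2α - 1)^2 = -163, i.e. 4α^2 - 4α + 1 = -163, so α^2 - α + (1 + 163)/4 = 0. Since -163 ≡ 1 (mod 4), (1 + 163)/4 = 41 ∈ Z. The polynomial x^2 - x + 41 has discriminant 1 - 4·(41) = -163, which is not a perfect square in Q (d = -163 is squarefree and ≠ 1), so x^2 - x + 41 is irreducible over Q. It is the minimal polynomial of α.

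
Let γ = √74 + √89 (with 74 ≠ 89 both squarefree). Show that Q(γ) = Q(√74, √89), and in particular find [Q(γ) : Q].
[Q(γ) : Q] = 4 (equivalently, Q(γ) = Q(√74, √89))

Obviously Q(γ) ⊆ Q(√74, √89), and [Q(√74, √89):Q] = 4 (since 74, 89 are distinct squarefree integers > 1 with 6586 not a perfect square). To show equality we compute the minimal polynomial of γ. From γ = √74 + √89: γ^2 = 74 + 2√(6586) + 89 = 163 + 2√(6586), so γ^2 - 163 = 2√(6586); squaring, (γ^2 - 163)^2 = 4·6586, i.e. γ^4 - 326γ^2 + 26569 - 26344 = 0, i.e. γ^4 - 326γ^2 + 225 = 0. So γ is a root of x^4 - 326x^2 + 225. This polynomial is irreducible over Q: it has no rational root (each ±√74 ± √89 is irrational), and any factorization into two quadratics over Q would force √(6586) ∈ Q (pairing opposite roots) or √74, √89 ∈ Q (other pairings), all impossible. Hence [Q(γ):Q] = 4 = [Q(√74, √89):Q], so Q(γ) = Q(√74, √89).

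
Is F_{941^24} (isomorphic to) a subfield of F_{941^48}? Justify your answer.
Yes: F_{941^24} is a subfield of F_{941^48}

F_{p^m} embeds in F_{p^n} iff m | n (since F_{p^n} is the splitting field of x^(p^n) - x, and F_{p^m} ⊂ F_{p^n} forces p^n to be a power of p^m, i.e. m | n; conversely if m | n then every root of x^(p^m) - x is a root of x^(p^n) - x). Here 24 | 48 (since 48 = 2·24), so F_{941^24} is a subfield of F_{941^48}, and [F_{941^48} : F_{941^24}] = 48/24 = 2.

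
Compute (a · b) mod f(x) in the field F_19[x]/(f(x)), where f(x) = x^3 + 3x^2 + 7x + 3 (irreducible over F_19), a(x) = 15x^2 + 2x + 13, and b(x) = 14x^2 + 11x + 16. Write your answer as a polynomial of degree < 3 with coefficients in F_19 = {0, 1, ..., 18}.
a · b ≡ x + 18 (mod f(x))

Multiply in F_19[x]: a(x)·b(x) = (15x^2 + 2x + 13)·(14x^2 + 11x + 16) = x^4 + 3x^3 + 7x^2 + 4x + 18. This has degree ≥ 3, so divide by f(x) over F_19: x^4 + 3x^3 + 7x^2 + 4x + 18 = (x)·(x^3 + 3x^2 + 7x + 3) + (x + 18). Hence a·b ≡ x + 18 (mod f). (F_19[x]/(f) is a field with 19^3 = 6859 elements since f is irreducible of degree 3.)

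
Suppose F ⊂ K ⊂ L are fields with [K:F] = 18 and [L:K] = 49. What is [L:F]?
[L:F] = 882

The tower law says that for any tower of field extensions F ⊂ K ⊂ L with finite degrees, [L:F] = [L:K] · [K:F]. Here this gives [L:F] = 49 · 18 = 882.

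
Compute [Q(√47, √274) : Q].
[Q(√47, √274) : Q] = 4

[Q(√47):Q] = 2 (min poly x^2 - 47, irreducible since 47 is squarefree > 1). For the top step, suppose √274 ∈ Q(√47), say √274 = c + d√47 with c, d ∈ Q. Squaring: 274 = c^2 + 47d^2 + 2cd√47. Since √47 ∉ Q this forces 2cd = 0. If d = 0 then √274 = c ∈ Q, contradicting 274 squarefree > 1. If c = 0 then 274 = 47d^2, so 47·274 = (47d)^2 is a perfect square in Q — but 47·274 = 12878 is not a perfect square (since 47 and 274 are distinct squarefree integers). Contradiction. Hence √274 ∉ Q(√47), so x^2 - 274 stays irreducible over Q(√47) and [Q(√47, √274) : Q(√47)] = 2. By the tower law, [Q(√47, √274) : Q] = 2 · 2 = 4.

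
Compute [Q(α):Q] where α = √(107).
[Q(α):Q] = 2

[Q(α):Q] equals the degree of the minimal polynomial of α. Here α^2 = 107 and x^2 - 107 is irreducible (d = 107 is squarefree, ≠ 1, hence not a square), so deg(m_α) = 2. Thus [Q(α):Q] = 2.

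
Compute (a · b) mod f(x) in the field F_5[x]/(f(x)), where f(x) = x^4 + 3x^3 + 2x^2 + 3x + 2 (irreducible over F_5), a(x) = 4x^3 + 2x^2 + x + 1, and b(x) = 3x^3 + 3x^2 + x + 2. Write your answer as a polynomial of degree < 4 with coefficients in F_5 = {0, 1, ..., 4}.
a · b ≡ 2x^3 + 2x^2 + 1 (mod f(x))

Multiply in F_5[x]: a(x)·b(x) = (4x^3 + 2x^2 + x + 1)·(3x^3 + 3x^2 + x + 2) = 2x^6 + 3x^5 + 3x^4 + x^3 + 3x^2 + 3x + 2. This has degree ≥ 4, so divide by f(x) over F_5: 2x^6 + 3x^5 + 3x^4 + x^3 + 3x^2 + 3x + 2 = (2x^2 + 2x + 3)·(x^4 + 3x^3 + 2x^2 + 3x + 2) + (2x^3 + 2x^2 + 1). Hence a·b ≡ 2x^3 + 2x^2 + 1 (mod f). (F_5[x]/(f) is a field with 5^4 = 625 elements since f is irreducible of degree 4.)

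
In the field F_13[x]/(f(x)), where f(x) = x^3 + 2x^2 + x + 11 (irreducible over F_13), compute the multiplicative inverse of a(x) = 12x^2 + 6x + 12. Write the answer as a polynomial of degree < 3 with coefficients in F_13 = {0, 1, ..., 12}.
a(x)^(-1) ≡ 6x^2 + 10x + 10 (mod f(x))

Since f is irreducible over F_13, F_13[x]/(f) is a field and a(x) ≠ 0 has an inverse. Apply the extended Euclidean algorithm to f(x) and a(x) in F_13[x]: f(x) = (12x + 5)·a(x) + (9x + 3);  a(x) = (10x + 6)·(9x + 3) + (7). The last nonzero remainder is the constant 7 = gcd(f, a) in F_13. Back-substituting through the division chain expresses 7 = s(x)·a(x) + t(x)·f(x) with s(x) ≡ 3x^2 + 5x + 5 (mod f), so (3x^2 + 5x + 5)·a(x) ≡ 7 (mod f). Multiplying by 7^(-1) ≡ 2 in F_13 gives a(x)^(-1) ≡ 2·(3x^2 + 5x + 5) ≡ 6x^2 + 10x + 10 (mod f). Check: (12x^2 + 6x + 12)·(6x^2 + 10x + 10) = 7x^4 + 5x^2 + 11x + 3 ≡ 1 (mod x^3 + 2x^2 + x + 11).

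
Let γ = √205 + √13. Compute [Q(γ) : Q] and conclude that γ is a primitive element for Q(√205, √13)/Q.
[Q(γ) : Q] = 4 (equivalently, Q(γ) = Q(√205, √13))

Obviously Q(γ) ⊆ Q(√205, √13), and [Q(√205, √13):Q] = 4 (since 205, 13 are distinct squarefree integers > 1 with 2665 not a perfect square). To show equality we compute the minimal polynomial of γ. From γ = √205 + √13: γ^2 = 205 + 2√(2665) + 13 = 218 + 2√(2665), so γ^2 - 218 = 2√(2665); squaring, (γ^2 - 218)^2 = 4·2665, i.e. γ^4 - 436γ^2 + 47524 - 10660 = 0, i.e. γ^4 - 436γ^2 + 36864 = 0. So γ is a root of x^4 - 436x^2 + 36864. This polynomial is irreducible over Q: it has no rational root (each ±√205 ± √13 is irrational), and any factorization into two quadratics over Q would force √(2665) ∈ Q (pairing opposite roots) or √205, √13 ∈ Q (other pairings), all impossible. Hence [Q(γ):Q] = 4 = [Q(√205, √13):Q], so Q(γ) = Q(√205, √13).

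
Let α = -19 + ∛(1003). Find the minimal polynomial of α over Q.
m_α(x) = x^3 + 57x^2 + 1083x + 5856

Set β = α + 19 = ∛(1003), so β^3 = 1003. Then (α + 19)^3 - 1003 = 0, i.e. α is a root of g(x) = (x + 19)^3 - 1003 = x^3 + 57x^2 + 1083x + 5856. Since g(x) = h(x + 19) where h(x) = x^3 - 1003, and h is irreducible over Q (because 1003 is not a perfect cube, so h has no rational root, and a monic cubic with no rational root is irreducible), g is also irreducible (irreducibility is preserved under the substitution x → x + 19). Hence m_α(x) = x^3 + 57x^2 + 1083x + 5856.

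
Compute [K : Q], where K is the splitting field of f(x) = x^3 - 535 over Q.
[K : Q] = 6

The roots of x^3 - 535 are ∛535, ω∛535, ω^2∛535 where ω = e^(2πi/3) is a primitive cube root of unity, so K = Q(∛535, ω). Now [Q(∛535):Q] = 3 (since 535 is not a perfect cube, x^3 - 535 is irreducible) and [Q(ω):Q] = 2. Both 2 and 3 divide [K:Q], and [K:Q] ≤ 3·2 = 6, so [K:Q] = 6. (Equivalently: Q(∛535) ⊂ R but ω ∉ R, so [K : Q(∛535)] = 2.)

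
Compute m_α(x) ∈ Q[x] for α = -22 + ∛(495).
m_α(x) = x^3 + 66x^2 + 1452x + 10153

Set β = α + 22 = ∛(495), so β^3 = 495. Then (α + 22)^3 - 495 = 0, i.e. α is a root of g(x) = (x + 22)^3 - 495 = x^3 + 66x^2 + 1452x + 10153. Since g(x) = h(x + 22) where h(x) = x^3 - 495, and h is irreducible over Q (because 495 is not a perfect cube, so h has no rational root, and a monic cubic with no rational root is irreducible), g is also irreducible (irreducibility is preserved under the substitution x → x + 22). Hence m_α(x) = x^3 + 66x^2 + 1452x + 10153.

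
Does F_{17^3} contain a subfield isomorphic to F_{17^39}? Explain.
No: F_{17^39} is not a subfield of F_{17^3}

F_{p^m} embeds in F_{p^n} iff m | n. Here 39 ∤ 3 (since 3 = 0·39 + 3 with remainder 3 ≠ 0), so F_{17^39} is not a subfield of F_{17^3}. Equivalently: if it were, the tower law would give 39 = [F_{17^39}:F_17] dividing [F_{17^3}:F_17] = 3, contradiction.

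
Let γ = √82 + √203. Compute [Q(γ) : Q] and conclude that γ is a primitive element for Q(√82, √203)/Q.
[Q(γ) : Q] = 4 (equivalently, Q(γ) = Q(√82, √203))

Obviously Q(γ) ⊆ Q(√82, √203), and [Q(√82, √203):Q] = 4 (since 82, 203 are distinct squarefree integers > 1 with 16646 not a perfect square). To show equality we compute the minimal polynomial of γ. From γ = √82 + √203: γ^2 = 82 + 2√(16646) + 203 = 285 + 2√(16646), so γ^2 - 285 = 2√(16646); squaring, (γ^2 - 285)^2 = 4·16646, i.e. γ^4 - 570γ^2 + 81225 - 66584 = 0, i.e. γ^4 - 570γ^2 + 14641 = 0. So γ is a root of x^4 - 570x^2 + 14641. This polynomial is irreducible over Q: it has no rational root (each ±√82 ± √203 is irrational), and any factorization into two quadratics over Q would force √(16646) ∈ Q (pairing opposite roots) or √82, √203 ∈ Q (other pairings), all impossible. Hence [Q(γ):Q] = 4 = [Q(√82, √203):Q], so Q(γ) = Q(√82, √203).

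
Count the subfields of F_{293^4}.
F_{293^4} has 3 subfields

The subfields of F_{p^n} are exactly the fields F_{p^d} for d | n (each is the fixed field of the unique index-d subgroup of Gal(F_{p^n}/F_p) ≅ Z/nZ). The divisors of n = 4 are {1, 2, 4}, giving 3 subfields: F_{293^1}, F_{293^2}, F_{293^4}.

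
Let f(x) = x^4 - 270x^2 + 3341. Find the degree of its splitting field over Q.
[K : Q] = 4

Solving the quadratic in x^2: x^2 = (270 ± √(270^2 - 4·3341))/2 = (270 ± √59536)/2 = (270 ± 244)/2, giving x^2 = 257 or x^2 = 13. So f(x) = (x^2 - 257)(x^2 - 13) and the roots of f are ±√257, ±√13. Hence the splitting field is K = Q(√257, √13). Since 257 and 13 are distinct squarefree integers > 1, their product 3341 is not a perfect square, so √13 ∉ Q(√257). By the tower law [K:Q] = [Q(√257,√13):Q(√257)] · [Q(√257):Q] = 2 · 2 = 4.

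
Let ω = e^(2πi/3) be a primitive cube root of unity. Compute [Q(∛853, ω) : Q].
[Q(∛853, ω) : Q] = 6

[Q(∛853):Q] = 3 (min poly x^3 - 853, irreducible since 853 is not a perfect cube). [Q(ω):Q] = 2 (min poly x^2 + x + 1). Since Q(∛853) ⊂ R and ω ∉ R, we have ω ∉ Q(∛853), so x^2 + x + 1 remains irreducible over Q(∛853) and [Q(∛853, ω) : Q(∛853)] = 2. By the tower law, [Q(∛853, ω) : Q] = 3 · 2 = 6. (In fact Q(∛853, ω) is the splitting field of x^3 - 853 over Q.)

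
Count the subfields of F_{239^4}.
F_{239^4} has 3 subfields

The subfields of F_{p^n} are exactly the fields F_{p^d} for d | n (each is the fixed field of the unique index-d subgroup of Gal(F_{p^n}/F_p) ≅ Z/nZ). The divisors of n = 4 are {1, 2, 4}, giving 3 subfields: F_{239^1}, F_{239^2}, F_{239^4}.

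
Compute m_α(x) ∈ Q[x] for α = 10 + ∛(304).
m_α(x) = x^3 - 30x^2 + 300x - 1304

Set β = α - 10 = ∛(304), so β^3 = 304. Then (α - 10)^3 - 304 = 0, i.e. α is a root of g(x) = (x - 10)^3 - 304 = x^3 - 30x^2 + 300x - 1304. Since g(x) = h(x - 10) where h(x) = x^3 - 304, and h is irreducible over Q (because 304 is not a perfect cube, so h has no rational root, and a monic cubic with no rational root is irreducible), g is also irreducible (irreducibility is preserved under the substitution x → x - 10). Hence m_α(x) = x^3 - 30x^2 + 300x - 1304.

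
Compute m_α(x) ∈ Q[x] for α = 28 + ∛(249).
m_α(x) = x^3 - 84x^2 + 2352x - 22201

Set β = α - 28 = ∛(249), so β^3 = 249. Then (α - 28)^3 - 249 = 0, i.e. α is a root of g(x) = (x - 28)^3 - 249 = x^3 - 84x^2 + 2352x - 22201. Since g(x) = h(x - 28) where h(x) = x^3 - 249, and h is irreducible over Q (because 249 is not a perfect cube, so h has no rational root, and a monic cubic with no rational root is irreducible), g is also irreducible (irreducibility is preserved under the substitution x → x - 28). Hence m_α(x) = x^3 - 84x^2 + 2352x - 22201.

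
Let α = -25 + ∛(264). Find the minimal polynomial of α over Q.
m_α(x) = x^3 + 75x^2 + 1875x + 15361

Set β = α + 25 = ∛(264), so β^3 = 264. Then (α + 25)^3 - 264 = 0, i.e. α is a root of g(x) = (x + 25)^3 - 264 = x^3 + 75x^2 + 1875x + 15361. Since g(x) = h(x + 25) where h(x) = x^3 - 264, and h is irreducible over Q (because 264 is not a perfect cube, so h has no rational root, and a monic cubic with no rational root is irreducible), g is also irreducible (irreducibility is preserved under the substitution x → x + 25). Hence m_α(x) = x^3 + 75x^2 + 1875x + 15361.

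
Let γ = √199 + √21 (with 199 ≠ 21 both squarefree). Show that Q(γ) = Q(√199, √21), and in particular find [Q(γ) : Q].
[Q(γ) : Q] = 4 (equivalently, Q(γ) = Q(√199, √21))

Obviously Q(γ) ⊆ Q(√199, √21), and [Q(√199, √21):Q] = 4 (since 199, 21 are distinct squarefree integers > 1 with 4179 not a perfect square). To show equality we compute the minimal polynomial of γ. From γ = √199 + √21: γ^2 = 199 + 2√(4179) + 21 = 220 + 2√(4179), so γ^2 - 220 = 2√(4179); squaring, (γ^2 - 220)^2 = 4·4179, i.e. γ^4 - 440γ^2 + 48400 - 16716 = 0, i.e. γ^4 - 440γ^2 + 31684 = 0. So γ is a root of x^4 - 440x^2 + 31684. This polynomial is irreducible over Q: it has no rational root (each ±√199 ± √21 is irrational), and any factorization into two quadratics over Q would force √(4179) ∈ Q (pairing opposite roots) or √199, √21 ∈ Q (other pairings), all impossible. Hence [Q(γ):Q] = 4 = [Q(√199, √21):Q], so Q(γ) = Q(√199, √21).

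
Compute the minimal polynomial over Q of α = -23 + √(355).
m_α(x) = x^2 + 46x + 174

From α + 23 = √(355), squaring gives (α + 23)^2 = 355, i.e. α^2 + 46α + 529 = 355, so α^2 + 46α + 174 = 0. The discriminant of x^2 + 46x + 174 is (46)^2 - 4·(174) = 2116 - 696 = 1420, and 4·(355) is not a perfect square in Q since 355 is squarefree and ≠ 1. Hence x^2 + 46x + 174 is irreducible over Q and is the minimal polynomial of α.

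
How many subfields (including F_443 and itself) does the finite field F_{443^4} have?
F_{443^4} has 3 subfields

The subfields of F_{p^n} are exactly the fields F_{p^d} for d | n (each is the fixed field of the unique index-d subgroup of Gal(F_{p^n}/F_p) ≅ Z/nZ). The divisors of n = 4 are {1, 2, 4}, giving 3 subfields: F_{443^1}, F_{443^2}, F_{443^4}.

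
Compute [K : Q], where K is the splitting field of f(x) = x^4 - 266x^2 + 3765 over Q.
[K : Q] = 4

Solving the quadratic in x^2: x^2 = (266 ± √(266^2 - 4·3765))/2 = (266 ± √55696)/2 = (266 ± 236)/2, giving x^2 = 15 or x^2 = 251. So f(x) = (x^2 - 15)(x^2 - 251) and the roots of f are ±√15, ±√251. Hence the splitting field is K = Q(√15, √251). Since 15 and 251 are distinct squarefree integers > 1, their product 3765 is not a perfect square, so √251 ∉ Q(√15). By the tower law [K:Q] = [Q(√15,√251):Q(√15)] · [Q(√15):Q] = 2 · 2 = 4.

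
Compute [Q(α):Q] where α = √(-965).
[Q(α):Q] = 2

[Q(α):Q] equals the degree of the minimal polynomial of α. Here α^2 = -965 and x^2 + 965 is irreducible (d = -965 is squarefree, ≠ 1, hence not a square), so deg(m_α) = 2. Thus [Q(α):Q] = 2.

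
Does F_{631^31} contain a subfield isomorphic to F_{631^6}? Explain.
No: F_{631^6} is not a subfield of F_{631^31}

F_{p^m} embeds in F_{p^n} iff m | n. Here 6 ∤ 31 (since 31 = 5·6 + 1 with remainder 1 ≠ 0), so F_{631^6} is not a subfield of F_{631^31}. Equivalently: if it were, the tower law would give 6 = [F_{631^6}:F_631] dividing [F_{631^31}:F_631] = 31, contradiction.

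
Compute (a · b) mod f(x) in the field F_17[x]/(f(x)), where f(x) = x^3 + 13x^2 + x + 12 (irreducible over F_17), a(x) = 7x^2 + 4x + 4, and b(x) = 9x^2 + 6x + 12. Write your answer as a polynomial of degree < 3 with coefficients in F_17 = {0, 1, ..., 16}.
a · b ≡ 7x^2 + 6x + 15 (mod f(x))

Multiply in F_17[x]: a(x)·b(x) = (7x^2 + 4x + 4)·(9x^2 + 6x + 12) = 12x^4 + 10x^3 + 8x^2 + 4x + 14. This has degree ≥ 3, so divide by f(x) over F_17: 12x^4 + 10x^3 + 8x^2 + 4x + 14 = (12x + 7)·(x^3 + 13x^2 + x + 12) + (7x^2 + 6x + 15). Hence a·b ≡ 7x^2 + 6x + 15 (mod f). (F_17[x]/(f) is a field with 17^3 = 4913 elements since f is irreducible of degree 3.)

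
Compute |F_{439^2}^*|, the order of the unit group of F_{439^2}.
|F_{439^2}^*| = 192720

F_{439^2} has 439^2 = 192721 elements; its multiplicative group consists of all nonzero elements, so |F_{439^2}^*| = 192721 - 1 = 192720. (It is cyclic since any finite subgroup of the multiplicative group of a field is cyclic.)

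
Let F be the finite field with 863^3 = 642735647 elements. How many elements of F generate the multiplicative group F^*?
There are φ(642735646) = 274800960 primitive elements

F_q^* is cyclic of order q - 1 = 642735646. A cyclic group of order m has exactly φ(m) generators. Here m = 642735646 = 2 · 7^2 · 431 · 15217, so the number of primitive elements is φ(642735646) = 274800960.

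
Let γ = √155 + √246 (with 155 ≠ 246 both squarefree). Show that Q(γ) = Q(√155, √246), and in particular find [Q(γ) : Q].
[Q(γ) : Q] = 4 (equivalently, Q(γ) = Q(√155, √246))

Obviously Q(γ) ⊆ Q(√155, √246), and [Q(√155, √246):Q] = 4 (since 155, 246 are distinct squarefree integers > 1 with 38130 not a perfect square). To show equality we compute the minimal polynomial of γ. From γ = √155 + √246: γ^2 = 155 + 2√(38130) + 246 = 401 + 2√(38130), so γ^2 - 401 = 2√(38130); squaring, (γ^2 - 401)^2 = 4·38130, i.e. γ^4 - 802γ^2 + 160801 - 152520 = 0, i.e. γ^4 - 802γ^2 + 8281 = 0. So γ is a root of x^4 - 802x^2 + 8281. This polynomial is irreducible over Q: it has no rational root (each ±√155 ± √246 is irrational), and any factorization into two quadratics over Q would force √(38130) ∈ Q (pairing opposite roots) or √155, √246 ∈ Q (other pairings), all impossible. Hence [Q(γ):Q] = 4 = [Q(√155, √246):Q], so Q(γ) = Q(√155, √246).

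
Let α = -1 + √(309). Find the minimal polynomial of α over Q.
m_α(x) = x^2 + 2x - 308

From α + 1 = √(309), squaring gives (α + 1)^2 = 309, i.e. α^2 + 2α + 1 = 309, so α^2 + 2α - 308 = 0. The discriminant of x^2 + 2x - 308 is (2)^2 - 4·(-308) = 4 + 1232 = 1236, and 4·(309) is not a perfect square in Q since 309 is squarefree and ≠ 1. Hence x^2 + 2x - 308 is irreducible over Q and is the minimal polynomial of α.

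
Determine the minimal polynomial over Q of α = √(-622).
m_α(x) = x^2 + 622

α satisfies α^2 + 622 = 0, so x^2 + 622 annihilates α. Since d = -622 is squarefree and ≠ 1, it is not a perfect square in Q, so x^2 + 622 has no rational root and is therefore irreducible over Q (a degree-2 polynomial over a field is irreducible iff it has no root). Hence m_α(x) = x^2 + 622.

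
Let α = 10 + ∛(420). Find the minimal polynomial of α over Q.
m_α(x) = x^3 - 30x^2 + 300x - 1420

Set β = α - 10 = ∛(420), so β^3 = 420. Then (α - 10)^3 - 420 = 0, i.e. α is a root of g(x) = (x - 10)^3 - 420 = x^3 - 30x^2 + 300x - 1420. Since g(x) = h(x - 10) where h(x) = x^3 - 420, and h is irreducible over Q (because 420 is not a perfect cube, so h has no rational root, and a monic cubic with no rational root is irreducible), g is also irreducible (irreducibility is preserved under the substitution x → x - 10). Hence m_α(x) = x^3 - 30x^2 + 300x - 1420.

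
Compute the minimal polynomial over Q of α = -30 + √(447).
m_α(x) = x^2 + 60x + 453

From α + 30 = √(447), squaring gives (α + 30)^2 = 447, i.e. α^2 + 60α + 900 = 447, so α^2 + 60α + 453 = 0. The discriminant of x^2 + 60x + 453 is (60)^2 - 4·(453) = 3600 - 1812 = 1788, and 4·(447) is not a perfect square in Q since 447 is squarefree and ≠ 1. Hence x^2 + 60x + 453 is irreducible over Q and is the minimal polynomial of α.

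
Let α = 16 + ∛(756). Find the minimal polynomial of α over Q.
m_α(x) = x^3 - 48x^2 + 768x - 4852

Set β = α - 16 = ∛(756), so β^3 = 756. Then (α - 16)^3 - 756 = 0, i.e. α is a root of g(x) = (x - 16)^3 - 756 = x^3 - 48x^2 + 768x - 4852. Since g(x) = h(x - 16) where h(x) = x^3 - 756, and h is irreducible over Q (because 756 is not a perfect cube, so h has no rational root, and a monic cubic with no rational root is irreducible), g is also irreducible (irreducibility is preserved under the substitution x → x - 16). Hence m_α(x) = x^3 - 48x^2 + 768x - 4852.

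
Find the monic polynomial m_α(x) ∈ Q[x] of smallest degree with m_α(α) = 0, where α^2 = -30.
m_α(x) = x^2 + 30

α satisfies α^2 + 30 = 0, so x^2 + 30 annihilates α. Since d = -30 is squarefree and ≠ 1, it is not a perfect square in Q, so x^2 + 30 has no rational root and is therefore irreducible over Q (a degree-2 polynomial over a field is irreducible iff it has no root). Hence m_α(x) = x^2 + 30.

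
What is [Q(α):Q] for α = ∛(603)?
[Q(α):Q] = 3

The minimal polynomial of α is x^3 - 603, irreducible over Q since 603 is not a perfect cube (so x^3 - 603 has no rational root). Hence [Q(α):Q] = deg(m_α) = 3.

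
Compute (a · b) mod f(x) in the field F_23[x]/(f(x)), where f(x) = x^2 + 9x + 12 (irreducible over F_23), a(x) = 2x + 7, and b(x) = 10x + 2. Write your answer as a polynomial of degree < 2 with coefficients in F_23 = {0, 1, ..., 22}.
a · b ≡ 9x + 4 (mod f(x))

Multiply in F_23[x]: a(x)·b(x) = (2x + 7)·(10x + 2) = 20x^2 + 5x + 14. This has degree ≥ 2, so divide by f(x) over F_23: 20x^2 + 5x + 14 = (20)·(x^2 + 9x + 12) + (9x + 4). Hence a·b ≡ 9x + 4 (mod f). (F_23[x]/(f) is a field with 23^2 = 529 elements since f is irreducible of degree 2.)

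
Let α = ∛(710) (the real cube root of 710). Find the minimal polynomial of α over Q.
m_α(x) = x^3 - 710

α satisfies α^3 = 710, so x^3 - 710 annihilates α. By the rational root test, a rational root p/q (in lowest terms) of x^3 - 710 would satisfy p^3 = 710 q^3, forcing q = 1 and p^3 = 710; but 710 is not a perfect cube, contradiction. A monic cubic over Q with no rational root is irreducible (any nontrivial factorization would include a linear factor). Hence x^3 - 710 is the minimal polynomial of α, and in particular [Q(α):Q] = 3.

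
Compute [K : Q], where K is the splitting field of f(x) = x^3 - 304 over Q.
[K : Q] = 6

The roots of x^3 - 304 are ∛304, ω∛304, ω^2∛304 where ω = e^(2πi/3) is a primitive cube root of unity, so K = Q(∛304, ω). Now [Q(∛304):Q] = 3 (since 304 is not a perfect cube, x^3 - 304 is irreducible) and [Q(ω):Q] = 2. Both 2 and 3 divide [K:Q], and [K:Q] ≤ 3·2 = 6, so [K:Q] = 6. (Equivalently: Q(∛304) ⊂ R but ω ∉ R, so [K : Q(∛304)] = 2.)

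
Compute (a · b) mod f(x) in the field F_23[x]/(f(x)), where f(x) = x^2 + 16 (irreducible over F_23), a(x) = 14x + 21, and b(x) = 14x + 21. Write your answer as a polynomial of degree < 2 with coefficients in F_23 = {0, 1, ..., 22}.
a · b ≡ 13x + 19 (mod f(x))

Multiply in F_23[x]: a(x)·b(x) = (14x + 21)·(14x + 21) = 12x^2 + 13x + 4. This has degree ≥ 2, so divide by f(x) over F_23: 12x^2 + 13x + 4 = (12)·(x^2 + 16) + (13x + 19). Hence a·b ≡ 13x + 19 (mod f). (F_23[x]/(f) is a field with 23^2 = 529 elements since f is irreducible of degree 2.)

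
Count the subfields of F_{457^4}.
F_{457^4} has 3 subfields

The subfields of F_{p^n} are exactly the fields F_{p^d} for d | n (each is the fixed field of the unique index-d subgroup of Gal(F_{p^n}/F_p) ≅ Z/nZ). The divisors of n = 4 are {1, 2, 4}, giving 3 subfields: F_{457^1}, F_{457^2}, F_{457^4}.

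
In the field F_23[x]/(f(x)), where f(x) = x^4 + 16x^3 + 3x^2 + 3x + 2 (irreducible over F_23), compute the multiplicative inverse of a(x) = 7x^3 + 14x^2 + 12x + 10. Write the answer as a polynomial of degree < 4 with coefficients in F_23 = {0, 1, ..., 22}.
a(x)^(-1) ≡ 19x^3 + 18x^2 + 21x + 5 (mod f(x))

Since f is irreducible over F_23, F_23[x]/(f) is a field and a(x) ≠ 0 has an inverse. Apply the extended Euclidean algorithm to f(x) and a(x) in F_23[x]: f(x) = (10x + 2)·a(x) + (16x^2 + 17x + 5);  a(x) = (22x + 12)·(16x^2 + 17x + 5) + (20x + 19);  (16x^2 + 17x + 5) = (10x + 4)·(20x + 19) + (21). The last nonzero remainder is the constant 21 = gcd(f, a) in F_23. Back-substituting through the division chain expresses 21 = s(x)·a(x) + t(x)·f(x) with s(x) ≡ 8x^3 + 10x^2 + 4x + 13 (mod f), so (8x^3 + 10x^2 + 4x + 13)·a(x) ≡ 21 (mod f). Multiplying by 21^(-1) ≡ 11 in F_23 gives a(x)^(-1) ≡ 11·(8x^3 + 10x^2 + 4x + 13) ≡ 19x^3 + 18x^2 + 21x + 5 (mod f). Check: (7x^3 + 14x^2 + 12x + 10)·(19x^3 + 18x^2 + 21x + 5) = 18x^6 + x^5 + 6x^4 + 22x^3 + 19x^2 + 17x + 4 ≡ 1 (mod x^4 + 16x^3 + 3x^2 + 3x + 2).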